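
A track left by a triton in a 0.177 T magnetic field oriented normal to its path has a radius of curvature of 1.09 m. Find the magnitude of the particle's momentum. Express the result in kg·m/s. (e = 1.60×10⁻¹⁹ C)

Since qvB = mv²/r, the momentum p = mv = qBr.
p = (1×1.60×10^-19)(0.177)(1.09) = 3.09×10^-20 kg·m/s.

p ≈ 3.09×10^-20 kg·m/s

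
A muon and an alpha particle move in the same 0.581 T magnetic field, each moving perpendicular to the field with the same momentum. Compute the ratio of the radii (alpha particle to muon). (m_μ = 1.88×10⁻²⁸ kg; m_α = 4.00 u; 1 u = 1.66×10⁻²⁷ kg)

r = p/(qB) ⇒ at equal p, r ∝ 1/q.
r_{alpha particle}/r_{muon} = 0.500.

ratio ≈ 0.500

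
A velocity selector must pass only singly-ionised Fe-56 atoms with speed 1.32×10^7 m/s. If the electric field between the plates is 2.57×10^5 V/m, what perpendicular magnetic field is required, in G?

B ≈ 195 G

qE = qvB ⇒ B = E/v = (2.57×10^5) / (1.32×10^7) = 0.0195 T.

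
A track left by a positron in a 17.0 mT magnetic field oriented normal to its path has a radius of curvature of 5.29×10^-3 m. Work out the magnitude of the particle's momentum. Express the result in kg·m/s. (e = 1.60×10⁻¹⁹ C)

p ≈ 1.44×10^-23 kg·m/s

Since qvB = mv²/r, the momentum p = mv = qBr.
p = (1×1.60×10^-19)(0.0170)(5.29×10^-3) = 1.44×10^-23 kg·m/s.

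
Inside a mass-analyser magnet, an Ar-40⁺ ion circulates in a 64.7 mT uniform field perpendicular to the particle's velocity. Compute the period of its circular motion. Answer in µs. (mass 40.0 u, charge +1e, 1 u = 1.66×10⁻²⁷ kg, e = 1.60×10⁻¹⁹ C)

T ≈ 40.3 µs

The cyclotron period is independent of speed: T = 2πm/(qB).
T = 2π(6.64×10^-26) / [(1×1.60×10^-19)(0.0647)] = 4.03×10^-5 s.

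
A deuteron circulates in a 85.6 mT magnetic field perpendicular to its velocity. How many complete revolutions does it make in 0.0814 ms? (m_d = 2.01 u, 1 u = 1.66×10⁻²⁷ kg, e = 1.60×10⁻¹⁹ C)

T = 2πm/(qB) = 2π(3.3366×10^-27) / [(1×1.60×10^-19)(0.0856)] = 1.5307×10^-6 s.
N = t/T = 8.14×10^-5 / 1.5307×10^-6 ≈ 53.18, so 53 complete revolutions.

N = 53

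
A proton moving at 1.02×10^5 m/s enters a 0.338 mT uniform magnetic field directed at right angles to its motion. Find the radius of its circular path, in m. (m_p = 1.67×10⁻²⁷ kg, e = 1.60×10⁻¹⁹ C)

r ≈ 3.15 m

The magnetic force provides the centripetal force: qvB = mv²/r, so r = mv/(qB).
r = (1.67×10^-27 kg)(1.02×10^5 m/s) / [(1×1.60×10^-19 C)(3.38×10^-4 T)] = 3.15 m.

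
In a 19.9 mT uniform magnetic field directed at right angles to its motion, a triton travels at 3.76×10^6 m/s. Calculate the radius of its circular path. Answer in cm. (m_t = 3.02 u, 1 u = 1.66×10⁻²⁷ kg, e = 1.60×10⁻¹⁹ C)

r ≈ 592 cm

The magnetic force provides the centripetal force: qvB = mv²/r, so r = mv/(qB).
r = (5.01×10^-27 kg)(3.76×10^6 m/s) / [(1×1.60×10^-19 C)(0.0199 T)] = 5.92 m.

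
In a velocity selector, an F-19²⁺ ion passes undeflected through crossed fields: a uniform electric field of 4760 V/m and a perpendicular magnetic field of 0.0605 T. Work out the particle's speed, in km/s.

v ≈ 78.7 km/s

For zero net force, qE = qvB, so v = E/B.
v = (4760) / (0.0605) = 7.87×10^4 m/s.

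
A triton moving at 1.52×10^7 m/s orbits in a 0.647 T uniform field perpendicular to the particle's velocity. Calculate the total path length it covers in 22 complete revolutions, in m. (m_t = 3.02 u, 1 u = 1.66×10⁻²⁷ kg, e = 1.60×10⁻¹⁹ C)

L ≈ 102 m

r = mv/(qB) = 0.736 m, so one revolution covers 2πr = 4.63 m.
In 22 revolutions: L = 22·2πr = 102 m.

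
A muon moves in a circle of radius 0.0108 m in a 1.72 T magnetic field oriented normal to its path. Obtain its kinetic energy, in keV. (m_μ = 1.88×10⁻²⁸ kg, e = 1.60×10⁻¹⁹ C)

K ≈ 147 keV

v = qBr/m = (1×1.60×10^-19)(1.72)(0.0108) / (1.88×10^-28) = 1.58×10^7 m/s.
K = ½mv² = 0.5·(1.88×10^-28)·(1.58×10^7)² = 2.35×10^-14 J = 147 keV.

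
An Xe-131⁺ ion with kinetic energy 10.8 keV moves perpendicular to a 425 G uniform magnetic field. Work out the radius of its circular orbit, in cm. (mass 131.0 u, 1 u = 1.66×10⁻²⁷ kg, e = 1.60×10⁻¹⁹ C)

r ≈ 403 cm

Convert the energy: K = 10.8 keV = 1.73×10^-15 J.
v = √(2K/m) = √(2·1.73×10^-15/2.17×10^-25) = 1.26×10^5 m/s.
r = mv/(qB) = (2.17×10^-25)(1.26×10^5) / [(1×1.60×10^-19)(0.0425)] = 4.03 m.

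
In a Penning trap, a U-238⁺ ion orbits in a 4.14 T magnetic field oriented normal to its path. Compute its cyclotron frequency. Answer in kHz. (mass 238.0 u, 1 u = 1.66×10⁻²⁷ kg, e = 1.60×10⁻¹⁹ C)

f = qB/(2πm) = (1×1.60×10^-19)(4.14) / [2π(3.95×10^-25)] = 2.67×10^5 Hz.

f ≈ 267 kHz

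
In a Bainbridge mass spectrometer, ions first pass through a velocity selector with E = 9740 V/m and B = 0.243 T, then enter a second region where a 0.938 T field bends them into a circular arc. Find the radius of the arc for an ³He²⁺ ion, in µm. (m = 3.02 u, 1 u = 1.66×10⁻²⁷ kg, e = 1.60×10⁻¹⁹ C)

The selector passes v = E/B = 9740/0.243 = 4.01×10^4 m/s.
In the deflection region, r = mv/(qB₂) = (5.01×10^-27)(4.01×10^4) / [(2×1.60×10^-19)(0.938)] = 6.69×10^-4 m.

r ≈ 669 µm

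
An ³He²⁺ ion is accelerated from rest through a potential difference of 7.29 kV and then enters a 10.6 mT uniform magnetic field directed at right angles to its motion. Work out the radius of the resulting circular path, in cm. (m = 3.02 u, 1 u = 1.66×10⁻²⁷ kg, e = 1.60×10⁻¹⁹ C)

The kinetic energy gained is K = qV = (2×1.60×10^-19)(7290) = 2.33×10^-15 J.
v = √(2K/m) = 9.65×10^5 m/s.
r = mv/(qB) = (5.01×10^-27)(9.65×10^5) / [(2×1.60×10^-19)(0.0106)] = 1.43 m.

r ≈ 143 cm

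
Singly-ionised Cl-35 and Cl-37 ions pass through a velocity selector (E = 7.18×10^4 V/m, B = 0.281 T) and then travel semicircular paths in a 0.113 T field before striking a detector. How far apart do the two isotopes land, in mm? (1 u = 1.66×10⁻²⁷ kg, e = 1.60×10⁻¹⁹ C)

Both emerge at v = E/B₁ = 2.56×10^5 m/s.
r = mv/(qB₂), so r₁ = 0.8211 m and r₂ = 0.8680 m, giving Δr = 0.0469 m.
After a semicircle each ion lands a diameter 2r from the entry slit, so the separation is 2Δr = 0.0938 m.

Δd ≈ 93.8 mm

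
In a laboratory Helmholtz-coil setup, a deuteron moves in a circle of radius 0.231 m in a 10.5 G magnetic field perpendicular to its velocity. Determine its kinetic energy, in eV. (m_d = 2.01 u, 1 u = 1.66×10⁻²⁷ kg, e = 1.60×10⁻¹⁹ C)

v = qBr/m = (1×1.60×10^-19)(1.05×10^-3)(0.231) / (3.34×10^-27) = 1.16×10^4 m/s.
K = ½mv² = 0.5·(3.34×10^-27)·(1.16×10^4)² = 2.26×10^-19 J = 1.41 eV.

K ≈ 1.41 eV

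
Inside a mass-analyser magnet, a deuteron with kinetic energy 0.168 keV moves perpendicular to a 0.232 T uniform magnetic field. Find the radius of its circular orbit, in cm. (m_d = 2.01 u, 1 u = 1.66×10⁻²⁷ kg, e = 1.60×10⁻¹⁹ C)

r ≈ 1.14 cm

Convert the energy: K = 0.168 keV = 2.69×10^-17 J.
v = √(2K/m) = √(2·2.69×10^-17/3.34×10^-27) = 1.27×10^5 m/s.
r = mv/(qB) = (3.34×10^-27)(1.27×10^5) / [(1×1.60×10^-19)(0.232)] = 0.0114 m.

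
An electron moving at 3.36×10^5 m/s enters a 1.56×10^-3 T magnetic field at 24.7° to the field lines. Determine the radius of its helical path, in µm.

r ≈ 512 µm

Only the perpendicular component v⊥ = v sin24.7° = 1.40×10^5 m/s is bent by the field.
r = m v⊥ /(qB) = (9.11×10^-31)(1.40×10^5) / [(1×1.60×10^-19)(1.56×10^-3)] = 5.12×10^-4 m.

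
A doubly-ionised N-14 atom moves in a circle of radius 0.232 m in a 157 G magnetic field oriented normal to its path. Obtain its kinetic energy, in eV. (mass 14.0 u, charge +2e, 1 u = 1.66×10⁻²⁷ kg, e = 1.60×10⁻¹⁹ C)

K ≈ 183 eV

v = qBr/m = (2×1.60×10^-19)(0.0157)(0.232) / (2.32×10^-26) = 5.02×10^4 m/s.
K = ½mv² = 0.5·(2.32×10^-26)·(5.02×10^4)² = 2.92×10^-17 J = 183 eV.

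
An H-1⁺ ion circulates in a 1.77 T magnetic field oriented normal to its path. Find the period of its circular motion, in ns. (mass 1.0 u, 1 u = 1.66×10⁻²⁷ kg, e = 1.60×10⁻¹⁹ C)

T ≈ 36.8 ns

The cyclotron period is independent of speed: T = 2πm/(qB).
T = 2π(1.66×10^-27) / [(1×1.60×10^-19)(1.77)] = 3.68×10^-8 s.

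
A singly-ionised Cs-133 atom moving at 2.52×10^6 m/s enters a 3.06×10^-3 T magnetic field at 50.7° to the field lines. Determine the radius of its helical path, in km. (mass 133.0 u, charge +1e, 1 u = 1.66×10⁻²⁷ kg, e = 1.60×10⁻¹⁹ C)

Only the perpendicular component v⊥ = v sin50.7° = 1.95×10^6 m/s is bent by the field.
r = m v⊥ /(qB) = (2.21×10^-25)(1.95×10^6) / [(1×1.60×10^-19)(3.06×10^-3)] = 879 m.

r ≈ 0.879 km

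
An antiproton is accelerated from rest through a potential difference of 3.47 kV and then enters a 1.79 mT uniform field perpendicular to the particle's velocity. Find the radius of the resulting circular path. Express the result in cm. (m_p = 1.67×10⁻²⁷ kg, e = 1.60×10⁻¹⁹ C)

r ≈ 475 cm

The kinetic energy gained is K = qV = (1×1.60×10^-19)(3470) = 5.55×10^-16 J.
v = √(2K/m) = 8.15×10^5 m/s.
r = mv/(qB) = (1.67×10^-27)(8.15×10^5) / [(1×1.60×10^-19)(1.79×10^-3)] = 4.75 m.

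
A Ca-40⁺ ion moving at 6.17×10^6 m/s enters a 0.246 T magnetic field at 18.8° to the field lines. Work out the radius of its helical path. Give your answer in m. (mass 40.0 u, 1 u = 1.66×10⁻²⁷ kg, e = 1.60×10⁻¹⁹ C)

r ≈ 3.35 m

Only the perpendicular component v⊥ = v sin18.8° = 1.99×10^6 m/s is bent by the field.
r = m v⊥ /(qB) = (6.64×10^-26)(1.99×10^6) / [(1×1.60×10^-19)(0.246)] = 3.35 m.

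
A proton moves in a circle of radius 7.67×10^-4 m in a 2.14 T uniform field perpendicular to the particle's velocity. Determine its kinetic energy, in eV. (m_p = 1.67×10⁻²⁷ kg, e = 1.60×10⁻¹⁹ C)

v = qBr/m = (1×1.60×10^-19)(2.14)(7.67×10^-4) / (1.67×10^-27) = 1.57×10^5 m/s.
K = ½mv² = 0.5·(1.67×10^-27)·(1.57×10^5)² = 2.06×10^-17 J = 129 eV.

K ≈ 129 eV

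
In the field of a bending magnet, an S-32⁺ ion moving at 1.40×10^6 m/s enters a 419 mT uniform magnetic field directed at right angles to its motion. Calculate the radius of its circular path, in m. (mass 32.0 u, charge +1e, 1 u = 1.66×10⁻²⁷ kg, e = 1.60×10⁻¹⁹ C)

r ≈ 1.11 m

The magnetic force provides the centripetal force: qvB = mv²/r, so r = mv/(qB).
r = (5.31×10^-26 kg)(1.40×10^6 m/s) / [(1×1.60×10^-19 C)(0.419 T)] = 1.11 m.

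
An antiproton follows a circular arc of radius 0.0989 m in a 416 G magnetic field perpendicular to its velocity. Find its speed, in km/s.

v ≈ 394 km/s

From qvB = mv²/r, v = qBr/m.
v = (1×1.60×10^-19)(0.0416)(0.0989) / (1.67×10^-27) = 3.94×10^5 m/s.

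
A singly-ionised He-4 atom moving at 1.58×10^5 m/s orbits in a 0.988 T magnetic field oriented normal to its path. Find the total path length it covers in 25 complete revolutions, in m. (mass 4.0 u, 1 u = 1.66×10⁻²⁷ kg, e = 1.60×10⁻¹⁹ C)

r = mv/(qB) = 6.64×10^-3 m, so one revolution covers 2πr = 0.0417 m.
In 25 revolutions: L = 25·2πr = 1.04 m.

L ≈ 1.04 m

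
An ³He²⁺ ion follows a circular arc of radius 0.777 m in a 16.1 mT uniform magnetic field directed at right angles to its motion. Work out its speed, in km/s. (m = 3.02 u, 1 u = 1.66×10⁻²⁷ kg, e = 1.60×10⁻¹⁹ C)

From qvB = mv²/r, v = qBr/m.
v = (2×1.60×10^-19)(0.0161)(0.777) / (5.01×10^-27) = 7.99×10^5 m/s.

v ≈ 799 km/s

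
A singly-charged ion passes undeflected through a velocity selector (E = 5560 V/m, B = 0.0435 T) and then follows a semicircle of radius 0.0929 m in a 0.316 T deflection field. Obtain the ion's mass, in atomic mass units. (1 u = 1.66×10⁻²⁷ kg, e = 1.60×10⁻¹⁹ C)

v = E/B₁ = 1.28×10^5 m/s.
From r = mv/(qB₂), m = qB₂r/v = (1×1.60×10^-19)(0.316)(0.0929) / (1.28×10^5) = 3.67×10^-26 kg.
In atomic mass units: m = 3.67×10^-26 / 1.66×10^-27 = 22.1 u.

m ≈ 22.1 u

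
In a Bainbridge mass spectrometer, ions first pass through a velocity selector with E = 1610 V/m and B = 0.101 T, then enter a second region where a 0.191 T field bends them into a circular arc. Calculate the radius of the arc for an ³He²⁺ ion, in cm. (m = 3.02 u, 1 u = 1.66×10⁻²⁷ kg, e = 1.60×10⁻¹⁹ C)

r ≈ 0.131 cm

The selector passes v = E/B = 1610/0.101 = 1.59×10^4 m/s.
In the deflection region, r = mv/(qB₂) = (5.01×10^-27)(1.59×10^4) / [(2×1.60×10^-19)(0.191)] = 1.31×10^-3 m.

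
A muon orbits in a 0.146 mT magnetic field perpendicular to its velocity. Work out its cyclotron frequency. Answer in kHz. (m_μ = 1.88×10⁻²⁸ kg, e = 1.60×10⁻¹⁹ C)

f = qB/(2πm) = (1×1.60×10^-19)(1.46×10^-4) / [2π(1.88×10^-28)] = 1.98×10^4 Hz.

f ≈ 19.8 kHz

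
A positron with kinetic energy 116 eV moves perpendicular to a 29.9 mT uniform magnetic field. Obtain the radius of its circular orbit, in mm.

r ≈ 1.22 mm

Convert the energy: K = 116 eV = 1.86×10^-17 J.
v = √(2K/m) = √(2·1.86×10^-17/9.11×10^-31) = 6.38×10^6 m/s.
r = mv/(qB) = (9.11×10^-31)(6.38×10^6) / [(1×1.60×10^-19)(0.0299)] = 1.22×10^-3 m.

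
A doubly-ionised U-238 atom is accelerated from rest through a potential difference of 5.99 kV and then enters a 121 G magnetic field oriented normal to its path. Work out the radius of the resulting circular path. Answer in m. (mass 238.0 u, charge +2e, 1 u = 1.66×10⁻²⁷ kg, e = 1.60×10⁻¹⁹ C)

r ≈ 10.1 m

The kinetic energy gained is K = qV = (2×1.60×10^-19)(5990) = 1.92×10^-15 J.
v = √(2K/m) = 9.85×10^4 m/s.
r = mv/(qB) = (3.95×10^-25)(9.85×10^4) / [(2×1.60×10^-19)(0.0121)] = 10.1 m.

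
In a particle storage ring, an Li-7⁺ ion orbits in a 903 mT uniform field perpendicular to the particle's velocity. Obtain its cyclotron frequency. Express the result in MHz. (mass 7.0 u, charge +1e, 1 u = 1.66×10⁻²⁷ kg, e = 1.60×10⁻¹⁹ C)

f ≈ 1.98 MHz

f = qB/(2πm) = (1×1.60×10^-19)(0.903) / [2π(1.16×10^-26)] = 1.98×10^6 Hz.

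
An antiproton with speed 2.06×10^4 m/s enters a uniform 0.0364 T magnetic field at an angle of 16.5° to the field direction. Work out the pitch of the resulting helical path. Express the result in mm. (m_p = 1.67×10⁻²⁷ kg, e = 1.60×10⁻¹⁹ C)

The velocity component along B is v∥ = v cos16.5° = 1.98×10^4 m/s.
The cyclotron period T = 2πm/(qB) = 1.80×10^-6 s is set by m, q, B alone.
Pitch = v∥·T = (1.98×10^4)(1.80×10^-6) = 0.0356 m.

pitch ≈ 35.6 mm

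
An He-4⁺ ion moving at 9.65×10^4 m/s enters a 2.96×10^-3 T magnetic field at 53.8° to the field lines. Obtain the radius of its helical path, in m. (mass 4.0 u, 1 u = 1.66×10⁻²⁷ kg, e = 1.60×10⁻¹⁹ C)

Only the perpendicular component v⊥ = v sin53.8° = 7.79×10^4 m/s is bent by the field.
r = m v⊥ /(qB) = (6.64×10^-27)(7.79×10^4) / [(1×1.60×10^-19)(2.96×10^-3)] = 1.09 m.

r ≈ 1.09 m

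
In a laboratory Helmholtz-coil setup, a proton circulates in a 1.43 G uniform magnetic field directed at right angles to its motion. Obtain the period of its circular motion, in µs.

The cyclotron period is independent of speed: T = 2πm/(qB).
T = 2π(1.67×10^-27) / [(1×1.60×10^-19)(1.43×10^-4)] = 4.59×10^-4 s.

T ≈ 459 µs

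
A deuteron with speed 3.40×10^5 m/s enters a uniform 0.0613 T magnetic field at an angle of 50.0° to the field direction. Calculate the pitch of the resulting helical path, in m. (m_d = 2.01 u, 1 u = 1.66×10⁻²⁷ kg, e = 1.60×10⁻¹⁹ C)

The velocity component along B is v∥ = v cos50.0° = 2.19×10^5 m/s.
The cyclotron period T = 2πm/(qB) = 2.14×10^-6 s is set by m, q, B alone.
Pitch = v∥·T = (2.19×10^5)(2.14×10^-6) = 0.467 m.

pitch ≈ 0.467 m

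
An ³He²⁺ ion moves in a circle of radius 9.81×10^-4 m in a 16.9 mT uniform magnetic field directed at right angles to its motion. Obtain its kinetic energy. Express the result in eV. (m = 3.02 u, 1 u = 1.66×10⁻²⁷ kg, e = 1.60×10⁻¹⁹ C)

v = qBr/m = (2×1.60×10^-19)(0.0169)(9.81×10^-4) / (5.01×10^-27) = 1060 m/s.
K = ½mv² = 0.5·(5.01×10^-27)·(1060)² = 2.81×10^-21 J = 0.0175 eV.

K ≈ 0.0175 eV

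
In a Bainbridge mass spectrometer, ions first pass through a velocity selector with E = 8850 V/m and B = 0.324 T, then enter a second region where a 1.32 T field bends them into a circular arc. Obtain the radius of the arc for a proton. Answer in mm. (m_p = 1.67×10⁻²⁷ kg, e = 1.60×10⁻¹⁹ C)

r ≈ 0.216 mm

The selector passes v = E/B = 8850/0.324 = 2.73×10^4 m/s.
In the deflection region, r = mv/(qB₂) = (1.67×10^-27)(2.73×10^4) / [(1×1.60×10^-19)(1.32)] = 2.16×10^-4 m.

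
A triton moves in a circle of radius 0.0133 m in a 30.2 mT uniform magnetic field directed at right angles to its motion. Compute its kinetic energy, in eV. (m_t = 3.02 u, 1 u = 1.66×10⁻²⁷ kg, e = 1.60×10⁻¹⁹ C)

v = qBr/m = (1×1.60×10^-19)(0.0302)(0.0133) / (5.01×10^-27) = 1.28×10^4 m/s.
K = ½mv² = 0.5·(5.01×10^-27)·(1.28×10^4)² = 4.12×10^-19 J = 2.57 eV.

K ≈ 2.57 eV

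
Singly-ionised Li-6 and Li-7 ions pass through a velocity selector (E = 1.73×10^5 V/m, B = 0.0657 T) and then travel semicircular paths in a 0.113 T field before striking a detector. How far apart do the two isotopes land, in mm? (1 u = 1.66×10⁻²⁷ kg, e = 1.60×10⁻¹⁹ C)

Both emerge at v = E/B₁ = 2.63×10^6 m/s.
r = mv/(qB₂), so r₁ = 1.451 m and r₂ = 1.692 m, giving Δr = 0.242 m.
After a semicircle each ion lands a diameter 2r from the entry slit, so the separation is 2Δr = 0.484 m.

Δd ≈ 484 mm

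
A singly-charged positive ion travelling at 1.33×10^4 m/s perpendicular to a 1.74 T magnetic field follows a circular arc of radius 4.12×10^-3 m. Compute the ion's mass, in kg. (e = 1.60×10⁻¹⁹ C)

m ≈ 8.62×10^-26 kg

qvB = mv²/r ⇒ m = qBr/v.
m = (1×1.60×10^-19)(1.74)(4.12×10^-3) / (1.33×10^4) = 8.62×10^-26 kg.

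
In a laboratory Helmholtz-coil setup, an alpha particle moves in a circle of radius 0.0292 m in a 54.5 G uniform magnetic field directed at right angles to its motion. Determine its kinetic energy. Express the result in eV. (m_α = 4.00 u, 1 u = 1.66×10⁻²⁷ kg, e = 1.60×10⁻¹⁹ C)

v = qBr/m = (2×1.60×10^-19)(5.45×10^-3)(0.0292) / (6.64×10^-27) = 7670 m/s.
K = ½mv² = 0.5·(6.64×10^-27)·(7670)² = 1.95×10^-19 J = 1.22 eV.

K ≈ 1.22 eV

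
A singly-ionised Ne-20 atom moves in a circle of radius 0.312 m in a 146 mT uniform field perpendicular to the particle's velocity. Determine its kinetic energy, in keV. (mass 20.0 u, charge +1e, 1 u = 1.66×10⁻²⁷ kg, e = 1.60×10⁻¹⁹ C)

v = qBr/m = (1×1.60×10^-19)(0.146)(0.312) / (3.32×10^-26) = 2.20×10^5 m/s.
K = ½mv² = 0.5·(3.32×10^-26)·(2.20×10^5)² = 8.00×10^-16 J = 5.00 keV.

K ≈ 5.00 keV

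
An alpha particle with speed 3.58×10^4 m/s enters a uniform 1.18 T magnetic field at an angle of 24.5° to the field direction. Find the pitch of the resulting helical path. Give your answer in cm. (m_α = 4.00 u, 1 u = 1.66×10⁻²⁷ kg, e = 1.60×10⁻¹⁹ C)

pitch ≈ 0.360 cm

The velocity component along B is v∥ = v cos24.5° = 3.26×10^4 m/s.
The cyclotron period T = 2πm/(qB) = 1.10×10^-7 s is set by m, q, B alone.
Pitch = v∥·T = (3.26×10^4)(1.10×10^-7) = 3.60×10^-3 m.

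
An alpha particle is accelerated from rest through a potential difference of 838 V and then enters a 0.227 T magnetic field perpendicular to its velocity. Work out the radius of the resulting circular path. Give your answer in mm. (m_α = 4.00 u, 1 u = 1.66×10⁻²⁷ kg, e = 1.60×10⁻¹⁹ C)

The kinetic energy gained is K = qV = (2×1.60×10^-19)(838) = 2.68×10^-16 J.
v = √(2K/m) = 2.84×10^5 m/s.
r = mv/(qB) = (6.64×10^-27)(2.84×10^5) / [(2×1.60×10^-19)(0.227)] = 0.0260 m.

r ≈ 26.0 mm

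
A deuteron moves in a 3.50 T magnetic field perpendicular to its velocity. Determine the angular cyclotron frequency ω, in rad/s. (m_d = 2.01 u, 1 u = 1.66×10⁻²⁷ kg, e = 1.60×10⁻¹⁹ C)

ω ≈ 1.68×10^8 rad/s

ω = qB/m = (1×1.60×10^-19)(3.50) / (3.34×10^-27) = 1.68×10^8 rad/s.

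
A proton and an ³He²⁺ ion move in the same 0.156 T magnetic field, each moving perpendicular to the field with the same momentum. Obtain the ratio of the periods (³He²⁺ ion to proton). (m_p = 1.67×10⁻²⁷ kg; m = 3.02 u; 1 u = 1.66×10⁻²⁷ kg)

T = 2πm/(qB) is independent of speed, so T₂/T₁ = (m₂/q₂)/(m₁/q₁).
T_{³He²⁺ ion}/T_{proton} = (5.01×10^-27/2e) / (1.67×10^-27/1e) = 1.50.

ratio ≈ 1.50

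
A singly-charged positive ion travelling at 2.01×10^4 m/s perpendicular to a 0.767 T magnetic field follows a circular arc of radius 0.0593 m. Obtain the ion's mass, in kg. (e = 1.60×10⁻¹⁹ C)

m ≈ 3.62×10^-25 kg

qvB = mv²/r ⇒ m = qBr/v.
m = (1×1.60×10^-19)(0.767)(0.0593) / (2.01×10^4) = 3.62×10^-25 kg.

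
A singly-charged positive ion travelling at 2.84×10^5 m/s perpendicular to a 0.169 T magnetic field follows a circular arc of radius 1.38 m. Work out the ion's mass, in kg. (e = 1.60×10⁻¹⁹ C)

m ≈ 1.31×10^-25 kg

qvB = mv²/r ⇒ m = qBr/v.
m = (1×1.60×10^-19)(0.169)(1.38) / (2.84×10^5) = 1.31×10^-25 kg.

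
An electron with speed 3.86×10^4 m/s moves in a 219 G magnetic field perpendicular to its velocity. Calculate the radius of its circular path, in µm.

r ≈ 10.0 µm

The magnetic force provides the centripetal force: qvB = mv²/r, so r = mv/(qB).
r = (9.11×10^-31 kg)(3.86×10^4 m/s) / [(1×1.60×10^-19 C)(0.0219 T)] = 1.00×10^-5 m.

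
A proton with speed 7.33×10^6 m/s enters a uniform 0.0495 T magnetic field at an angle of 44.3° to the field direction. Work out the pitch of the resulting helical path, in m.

pitch ≈ 6.95 m

The velocity component along B is v∥ = v cos44.3° = 5.25×10^6 m/s.
The cyclotron period T = 2πm/(qB) = 1.32×10^-6 s is set by m, q, B alone.
Pitch = v∥·T = (5.25×10^6)(1.32×10^-6) = 6.95 m.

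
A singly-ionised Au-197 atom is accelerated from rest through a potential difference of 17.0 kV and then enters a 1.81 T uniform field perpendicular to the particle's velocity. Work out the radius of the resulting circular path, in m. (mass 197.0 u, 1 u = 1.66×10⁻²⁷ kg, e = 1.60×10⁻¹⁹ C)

The kinetic energy gained is K = qV = (1×1.60×10^-19)(1.70×10^4) = 2.72×10^-15 J.
v = √(2K/m) = 1.29×10^5 m/s.
r = mv/(qB) = (3.27×10^-25)(1.29×10^5) / [(1×1.60×10^-19)(1.81)] = 0.146 m.

r ≈ 0.146 m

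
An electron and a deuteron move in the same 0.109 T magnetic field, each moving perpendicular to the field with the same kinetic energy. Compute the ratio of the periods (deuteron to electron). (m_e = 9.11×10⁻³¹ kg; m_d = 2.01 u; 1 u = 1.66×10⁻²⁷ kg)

ratio ≈ 3660

T = 2πm/(qB) is independent of speed, so T₂/T₁ = (m₂/q₂)/(m₁/q₁).
T_{deuteron}/T_{electron} = (3.34×10^-27/1e) / (9.11×10^-31/1e) = 3660.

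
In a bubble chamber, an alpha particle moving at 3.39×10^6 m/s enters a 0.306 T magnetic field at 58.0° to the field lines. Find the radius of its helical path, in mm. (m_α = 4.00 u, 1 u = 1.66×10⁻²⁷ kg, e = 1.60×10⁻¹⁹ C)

Only the perpendicular component v⊥ = v sin58.0° = 2.87×10^6 m/s is bent by the field.
r = m v⊥ /(qB) = (6.64×10^-27)(2.87×10^6) / [(2×1.60×10^-19)(0.306)] = 0.195 m.

r ≈ 195 mm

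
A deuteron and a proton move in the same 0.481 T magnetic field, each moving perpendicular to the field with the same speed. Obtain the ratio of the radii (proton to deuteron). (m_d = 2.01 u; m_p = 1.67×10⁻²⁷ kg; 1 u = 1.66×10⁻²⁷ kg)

r = mv/(qB) ⇒ at equal v, r ∝ m/q.
r_{proton}/r_{deuteron} = 0.501.

ratio ≈ 0.501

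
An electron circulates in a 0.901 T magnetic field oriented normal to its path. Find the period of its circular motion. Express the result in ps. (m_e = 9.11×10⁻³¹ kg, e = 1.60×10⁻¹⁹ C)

The cyclotron period is independent of speed: T = 2πm/(qB).
T = 2π(9.11×10^-31) / [(1×1.60×10^-19)(0.901)] = 3.97×10^-11 s.

T ≈ 39.7 ps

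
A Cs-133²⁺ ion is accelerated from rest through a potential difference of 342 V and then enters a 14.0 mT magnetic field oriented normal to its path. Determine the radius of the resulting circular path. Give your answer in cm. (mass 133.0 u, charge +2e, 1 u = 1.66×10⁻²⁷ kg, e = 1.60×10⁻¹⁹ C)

The kinetic energy gained is K = qV = (2×1.60×10^-19)(342) = 1.09×10^-16 J.
v = √(2K/m) = 3.15×10^4 m/s.
r = mv/(qB) = (2.21×10^-25)(3.15×10^4) / [(2×1.60×10^-19)(0.0140)] = 1.55 m.

r ≈ 155 cm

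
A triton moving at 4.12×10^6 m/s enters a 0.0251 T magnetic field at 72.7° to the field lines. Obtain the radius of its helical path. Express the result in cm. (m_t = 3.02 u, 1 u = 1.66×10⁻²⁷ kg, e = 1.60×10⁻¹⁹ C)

Only the perpendicular component v⊥ = v sin72.7° = 3.93×10^6 m/s is bent by the field.
r = m v⊥ /(qB) = (5.01×10^-27)(3.93×10^6) / [(1×1.60×10^-19)(0.0251)] = 4.91 m.

r ≈ 491 cm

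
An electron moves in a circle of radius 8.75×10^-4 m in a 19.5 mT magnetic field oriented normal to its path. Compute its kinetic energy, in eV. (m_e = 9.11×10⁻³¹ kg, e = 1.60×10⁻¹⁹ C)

v = qBr/m = (1×1.60×10^-19)(0.0195)(8.75×10^-4) / (9.11×10^-31) = 3.00×10^6 m/s.
K = ½mv² = 0.5·(9.11×10^-31)·(3.00×10^6)² = 4.09×10^-18 J = 25.6 eV.

K ≈ 25.6 eV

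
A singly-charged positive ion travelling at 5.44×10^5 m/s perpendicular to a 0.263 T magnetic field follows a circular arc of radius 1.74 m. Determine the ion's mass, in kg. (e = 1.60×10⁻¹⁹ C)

m ≈ 1.35×10^-25 kg

qvB = mv²/r ⇒ m = qBr/v.
m = (1×1.60×10^-19)(0.263)(1.74) / (5.44×10^5) = 1.35×10^-25 kg.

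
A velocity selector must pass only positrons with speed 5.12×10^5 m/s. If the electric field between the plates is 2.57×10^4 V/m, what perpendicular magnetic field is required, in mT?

B ≈ 50.2 mT

qE = qvB ⇒ B = E/v = (2.57×10^4) / (5.12×10^5) = 0.0502 T.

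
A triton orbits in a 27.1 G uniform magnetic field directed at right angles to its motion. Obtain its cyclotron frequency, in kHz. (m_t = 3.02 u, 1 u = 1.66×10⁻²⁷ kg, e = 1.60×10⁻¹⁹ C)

f ≈ 13.8 kHz

f = qB/(2πm) = (1×1.60×10^-19)(2.71×10^-3) / [2π(5.01×10^-27)] = 1.38×10^4 Hz.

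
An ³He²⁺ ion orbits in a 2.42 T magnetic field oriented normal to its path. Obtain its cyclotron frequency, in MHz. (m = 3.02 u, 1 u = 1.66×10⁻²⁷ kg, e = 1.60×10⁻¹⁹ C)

f ≈ 24.6 MHz

f = qB/(2πm) = (2×1.60×10^-19)(2.42) / [2π(5.01×10^-27)] = 2.46×10^7 Hz.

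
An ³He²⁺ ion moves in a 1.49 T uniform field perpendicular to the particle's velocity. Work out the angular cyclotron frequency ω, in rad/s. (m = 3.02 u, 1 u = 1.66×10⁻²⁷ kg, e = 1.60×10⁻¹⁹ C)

ω = qB/m = (2×1.60×10^-19)(1.49) / (5.01×10^-27) = 9.51×10^7 rad/s.

ω ≈ 9.51×10^7 rad/s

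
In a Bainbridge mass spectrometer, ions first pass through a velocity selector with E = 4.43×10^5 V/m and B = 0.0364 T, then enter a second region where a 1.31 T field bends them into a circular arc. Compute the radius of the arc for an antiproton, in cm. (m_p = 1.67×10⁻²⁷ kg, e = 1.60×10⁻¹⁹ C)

The selector passes v = E/B = 4.43×10^5/0.0364 = 1.22×10^7 m/s.
In the deflection region, r = mv/(qB₂) = (1.67×10^-27)(1.22×10^7) / [(1×1.60×10^-19)(1.31)] = 0.0970 m.

r ≈ 9.70 cm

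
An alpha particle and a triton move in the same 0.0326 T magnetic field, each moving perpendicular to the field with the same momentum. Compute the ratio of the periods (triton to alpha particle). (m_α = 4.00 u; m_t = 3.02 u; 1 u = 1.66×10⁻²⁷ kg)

ratio ≈ 1.51

T = 2πm/(qB) is independent of speed, so T₂/T₁ = (m₂/q₂)/(m₁/q₁).
T_{triton}/T_{alpha particle} = (5.01×10^-27/1e) / (6.64×10^-27/2e) = 1.51.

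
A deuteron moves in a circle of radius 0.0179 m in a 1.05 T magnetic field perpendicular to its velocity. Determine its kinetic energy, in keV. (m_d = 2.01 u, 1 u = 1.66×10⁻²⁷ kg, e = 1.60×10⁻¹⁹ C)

v = qBr/m = (1×1.60×10^-19)(1.05)(0.0179) / (3.34×10^-27) = 9.01×10^5 m/s.
K = ½mv² = 0.5·(3.34×10^-27)·(9.01×10^5)² = 1.36×10^-15 J = 8.47 keV.

K ≈ 8.47 keV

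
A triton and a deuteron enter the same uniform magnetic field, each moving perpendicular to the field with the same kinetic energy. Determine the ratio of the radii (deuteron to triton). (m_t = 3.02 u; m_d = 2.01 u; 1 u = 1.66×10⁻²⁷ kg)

r = √(2mK)/(qB) ⇒ at equal K, r ∝ √m/q.
r_{deuteron}/r_{triton} = 0.816.

ratio ≈ 0.816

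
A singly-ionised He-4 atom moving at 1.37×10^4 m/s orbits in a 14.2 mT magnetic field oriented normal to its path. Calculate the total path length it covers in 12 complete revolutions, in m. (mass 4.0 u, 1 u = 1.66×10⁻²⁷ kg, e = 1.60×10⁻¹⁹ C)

L ≈ 3.02 m

r = mv/(qB) = 0.0400 m, so one revolution covers 2πr = 0.252 m.
In 12 revolutions: L = 12·2πr = 3.02 m.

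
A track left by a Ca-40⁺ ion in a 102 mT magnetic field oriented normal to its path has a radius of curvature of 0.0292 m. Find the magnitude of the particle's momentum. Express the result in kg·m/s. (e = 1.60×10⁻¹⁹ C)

p ≈ 4.77×10^-22 kg·m/s

Since qvB = mv²/r, the momentum p = mv = qBr.
p = (1×1.60×10^-19)(0.102)(0.0292) = 4.77×10^-22 kg·m/s.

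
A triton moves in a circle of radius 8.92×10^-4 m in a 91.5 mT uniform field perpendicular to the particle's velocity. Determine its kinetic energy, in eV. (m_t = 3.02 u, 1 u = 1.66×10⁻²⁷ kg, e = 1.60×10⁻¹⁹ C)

v = qBr/m = (1×1.60×10^-19)(0.0915)(8.92×10^-4) / (5.01×10^-27) = 2600 m/s.
K = ½mv² = 0.5·(5.01×10^-27)·(2600)² = 1.70×10^-20 J = 0.106 eV.

K ≈ 0.106 eV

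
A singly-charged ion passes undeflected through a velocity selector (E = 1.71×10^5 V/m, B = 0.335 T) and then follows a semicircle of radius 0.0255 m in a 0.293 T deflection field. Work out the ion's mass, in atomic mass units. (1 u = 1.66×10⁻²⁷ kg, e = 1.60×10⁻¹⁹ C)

v = E/B₁ = 5.10×10^5 m/s.
From r = mv/(qB₂), m = qB₂r/v = (1×1.60×10^-19)(0.293)(0.0255) / (5.10×10^5) = 2.34×10^-27 kg.
In atomic mass units: m = 2.34×10^-27 / 1.66×10^-27 = 1.41 u.

m ≈ 1.41 u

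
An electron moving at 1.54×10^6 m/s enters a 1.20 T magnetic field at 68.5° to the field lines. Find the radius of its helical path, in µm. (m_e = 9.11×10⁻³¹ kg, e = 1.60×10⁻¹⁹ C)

Only the perpendicular component v⊥ = v sin68.5° = 1.43×10^6 m/s is bent by the field.
r = m v⊥ /(qB) = (9.11×10^-31)(1.43×10^6) / [(1×1.60×10^-19)(1.20)] = 6.80×10^-6 m.

r ≈ 6.80 µm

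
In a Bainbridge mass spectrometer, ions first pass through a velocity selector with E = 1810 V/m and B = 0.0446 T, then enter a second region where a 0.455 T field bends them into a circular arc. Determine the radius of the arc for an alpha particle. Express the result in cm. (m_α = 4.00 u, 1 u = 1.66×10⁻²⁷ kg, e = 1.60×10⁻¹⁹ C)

r ≈ 0.185 cm

The selector passes v = E/B = 1810/0.0446 = 4.06×10^4 m/s.
In the deflection region, r = mv/(qB₂) = (6.64×10^-27)(4.06×10^4) / [(2×1.60×10^-19)(0.455)] = 1.85×10^-3 m.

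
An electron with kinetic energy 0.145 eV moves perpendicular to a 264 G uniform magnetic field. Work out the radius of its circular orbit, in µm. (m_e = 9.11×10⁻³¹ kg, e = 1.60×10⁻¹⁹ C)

r ≈ 48.7 µm

Convert the energy: K = 0.145 eV = 2.32×10^-20 J.
v = √(2K/m) = √(2·2.32×10^-20/9.11×10^-31) = 2.26×10^5 m/s.
r = mv/(qB) = (9.11×10^-31)(2.26×10^5) / [(1×1.60×10^-19)(0.0264)] = 4.87×10^-5 m.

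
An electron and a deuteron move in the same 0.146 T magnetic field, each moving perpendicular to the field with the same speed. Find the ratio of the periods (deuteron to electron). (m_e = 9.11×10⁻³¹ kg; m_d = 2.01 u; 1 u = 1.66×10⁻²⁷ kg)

ratio ≈ 3660

T = 2πm/(qB) is independent of speed, so T₂/T₁ = (m₂/q₂)/(m₁/q₁).
T_{deuteron}/T_{electron} = (3.34×10^-27/1e) / (9.11×10^-31/1e) = 3660.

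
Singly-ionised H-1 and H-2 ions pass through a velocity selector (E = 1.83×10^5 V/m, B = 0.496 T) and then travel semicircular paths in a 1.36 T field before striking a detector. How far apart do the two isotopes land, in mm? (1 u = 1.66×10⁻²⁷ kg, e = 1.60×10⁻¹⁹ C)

Both emerge at v = E/B₁ = 3.69×10^5 m/s.
r = mv/(qB₂), so r₁ = 2.81×10^-3 m and r₂ = 5.63×10^-3 m, giving Δr = 2.81×10^-3 m.
After a semicircle each ion lands a diameter 2r from the entry slit, so the separation is 2Δr = 5.63×10^-3 m.

Δd ≈ 5.63 mm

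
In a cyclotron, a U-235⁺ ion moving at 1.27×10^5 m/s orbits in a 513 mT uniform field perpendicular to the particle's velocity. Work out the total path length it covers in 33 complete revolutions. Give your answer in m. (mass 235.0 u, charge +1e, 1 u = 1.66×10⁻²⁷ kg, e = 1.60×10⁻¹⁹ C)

r = mv/(qB) = 0.604 m, so one revolution covers 2πr = 3.79 m.
In 33 revolutions: L = 33·2πr = 125 m.

L ≈ 125 m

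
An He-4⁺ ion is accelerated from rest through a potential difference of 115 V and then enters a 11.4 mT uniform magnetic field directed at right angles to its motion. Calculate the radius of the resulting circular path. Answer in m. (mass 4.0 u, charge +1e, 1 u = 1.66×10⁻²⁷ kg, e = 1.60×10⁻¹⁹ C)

The kinetic energy gained is K = qV = (1×1.60×10^-19)(115) = 1.84×10^-17 J.
v = √(2K/m) = 7.44×10^4 m/s.
r = mv/(qB) = (6.64×10^-27)(7.44×10^4) / [(1×1.60×10^-19)(0.0114)] = 0.271 m.

r ≈ 0.271 m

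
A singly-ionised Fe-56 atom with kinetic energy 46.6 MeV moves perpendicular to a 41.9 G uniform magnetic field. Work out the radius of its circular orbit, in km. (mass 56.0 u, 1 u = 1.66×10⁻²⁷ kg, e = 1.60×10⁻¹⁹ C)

r ≈ 1.76 km

Convert the energy: K = 46.6 MeV = 7.46×10^-12 J.
v = √(2K/m) = √(2·7.46×10^-12/9.30×10^-26) = 1.27×10^7 m/s.
r = mv/(qB) = (9.30×10^-26)(1.27×10^7) / [(1×1.60×10^-19)(4.19×10^-3)] = 1760 m.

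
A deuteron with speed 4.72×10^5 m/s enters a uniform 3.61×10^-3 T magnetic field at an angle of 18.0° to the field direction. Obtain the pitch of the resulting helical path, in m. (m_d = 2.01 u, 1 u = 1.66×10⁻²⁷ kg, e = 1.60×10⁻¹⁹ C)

The velocity component along B is v∥ = v cos18.0° = 4.49×10^5 m/s.
The cyclotron period T = 2πm/(qB) = 3.63×10^-5 s is set by m, q, B alone.
Pitch = v∥·T = (4.49×10^5)(3.63×10^-5) = 16.3 m.

pitch ≈ 16.3 m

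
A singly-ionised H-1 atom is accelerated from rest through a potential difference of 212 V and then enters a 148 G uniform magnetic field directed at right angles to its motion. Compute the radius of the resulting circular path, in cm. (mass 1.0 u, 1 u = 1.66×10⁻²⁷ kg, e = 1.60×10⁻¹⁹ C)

The kinetic energy gained is K = qV = (1×1.60×10^-19)(212) = 3.39×10^-17 J.
v = √(2K/m) = 2.02×10^5 m/s.
r = mv/(qB) = (1.66×10^-27)(2.02×10^5) / [(1×1.60×10^-19)(0.0148)] = 0.142 m.

r ≈ 14.2 cm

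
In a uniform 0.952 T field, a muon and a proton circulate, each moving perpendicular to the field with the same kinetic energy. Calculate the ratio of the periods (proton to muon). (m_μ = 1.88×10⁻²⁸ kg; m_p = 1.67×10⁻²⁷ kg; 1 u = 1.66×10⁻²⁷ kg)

ratio ≈ 8.88

T = 2πm/(qB) is independent of speed, so T₂/T₁ = (m₂/q₂)/(m₁/q₁).
T_{proton}/T_{muon} = (1.67×10^-27/1e) / (1.88×10^-28/1e) = 8.88.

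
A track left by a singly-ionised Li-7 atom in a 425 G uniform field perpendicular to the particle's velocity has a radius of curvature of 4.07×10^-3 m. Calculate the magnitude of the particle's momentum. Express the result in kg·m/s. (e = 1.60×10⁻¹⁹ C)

Since qvB = mv²/r, the momentum p = mv = qBr.
p = (1×1.60×10^-19)(0.0425)(4.07×10^-3) = 2.77×10^-23 kg·m/s.

p ≈ 2.77×10^-23 kg·m/s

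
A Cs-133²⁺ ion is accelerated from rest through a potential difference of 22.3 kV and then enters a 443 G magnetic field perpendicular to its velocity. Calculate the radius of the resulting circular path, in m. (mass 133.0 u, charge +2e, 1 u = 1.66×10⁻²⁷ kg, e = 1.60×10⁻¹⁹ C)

The kinetic energy gained is K = qV = (2×1.60×10^-19)(2.23×10^4) = 7.14×10^-15 J.
v = √(2K/m) = 2.54×10^5 m/s.
r = mv/(qB) = (2.21×10^-25)(2.54×10^5) / [(2×1.60×10^-19)(0.0443)] = 3.96 m.

r ≈ 3.96 m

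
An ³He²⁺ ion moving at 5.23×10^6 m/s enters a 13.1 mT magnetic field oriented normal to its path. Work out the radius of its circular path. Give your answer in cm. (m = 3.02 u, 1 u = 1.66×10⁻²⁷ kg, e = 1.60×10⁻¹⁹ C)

The magnetic force provides the centripetal force: qvB = mv²/r, so r = mv/(qB).
r = (5.01×10^-27 kg)(5.23×10^6 m/s) / [(2×1.60×10^-19 C)(0.0131 T)] = 6.25 m.

r ≈ 625 cm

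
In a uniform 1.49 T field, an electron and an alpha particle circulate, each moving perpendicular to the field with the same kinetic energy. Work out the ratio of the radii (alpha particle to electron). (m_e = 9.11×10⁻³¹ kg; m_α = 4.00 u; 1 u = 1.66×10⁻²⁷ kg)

r = √(2mK)/(qB) ⇒ at equal K, r ∝ √m/q.
r_{alpha particle}/r_{electron} = 42.7.

ratio ≈ 42.7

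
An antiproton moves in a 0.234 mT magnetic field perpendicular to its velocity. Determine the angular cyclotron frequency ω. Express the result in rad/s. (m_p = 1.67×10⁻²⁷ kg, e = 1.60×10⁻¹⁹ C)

ω ≈ 2.24×10^4 rad/s

ω = qB/m = (1×1.60×10^-19)(2.34×10^-4) / (1.67×10^-27) = 2.24×10^4 rad/s.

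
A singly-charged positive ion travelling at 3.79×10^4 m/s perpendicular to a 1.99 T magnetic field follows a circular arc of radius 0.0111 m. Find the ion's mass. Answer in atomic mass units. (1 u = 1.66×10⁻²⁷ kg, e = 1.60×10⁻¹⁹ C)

m ≈ 56.2 u

qvB = mv²/r ⇒ m = qBr/v.
m = (1×1.60×10^-19)(1.99)(0.0111) / (3.79×10^4) = 9.33×10^-26 kg = 56.2 u.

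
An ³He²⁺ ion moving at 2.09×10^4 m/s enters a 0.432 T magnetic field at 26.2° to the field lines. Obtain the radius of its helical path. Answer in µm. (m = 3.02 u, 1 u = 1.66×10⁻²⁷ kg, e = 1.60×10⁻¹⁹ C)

r ≈ 335 µm

Only the perpendicular component v⊥ = v sin26.2° = 9230 m/s is bent by the field.
r = m v⊥ /(qB) = (5.01×10^-27)(9230) / [(2×1.60×10^-19)(0.432)] = 3.35×10^-4 m.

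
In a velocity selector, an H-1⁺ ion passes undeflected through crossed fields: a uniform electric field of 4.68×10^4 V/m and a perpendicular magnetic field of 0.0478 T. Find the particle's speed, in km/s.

v ≈ 979 km/s

For zero net force, qE = qvB, so v = E/B.
v = (4.68×10^4) / (0.0478) = 9.79×10^5 m/s.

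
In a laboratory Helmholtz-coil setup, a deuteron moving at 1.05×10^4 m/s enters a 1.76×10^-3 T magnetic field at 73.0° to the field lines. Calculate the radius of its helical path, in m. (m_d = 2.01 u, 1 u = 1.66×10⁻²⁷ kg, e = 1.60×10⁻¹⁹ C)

Only the perpendicular component v⊥ = v sin73.0° = 1.00×10^4 m/s is bent by the field.
r = m v⊥ /(qB) = (3.34×10^-27)(1.00×10^4) / [(1×1.60×10^-19)(1.76×10^-3)] = 0.119 m.

r ≈ 0.119 m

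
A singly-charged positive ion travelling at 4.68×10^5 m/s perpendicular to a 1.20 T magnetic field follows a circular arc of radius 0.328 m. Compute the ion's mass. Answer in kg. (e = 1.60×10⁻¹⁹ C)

qvB = mv²/r ⇒ m = qBr/v.
m = (1×1.60×10^-19)(1.20)(0.328) / (4.68×10^5) = 1.35×10^-25 kg.

m ≈ 1.35×10^-25 kg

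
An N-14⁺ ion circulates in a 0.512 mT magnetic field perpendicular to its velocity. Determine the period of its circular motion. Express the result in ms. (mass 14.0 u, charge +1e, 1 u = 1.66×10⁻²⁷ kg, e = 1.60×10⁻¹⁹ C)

T ≈ 1.78 ms

The cyclotron period is independent of speed: T = 2πm/(qB).
T = 2π(2.32×10^-26) / [(1×1.60×10^-19)(5.12×10^-4)] = 1.78×10^-3 s.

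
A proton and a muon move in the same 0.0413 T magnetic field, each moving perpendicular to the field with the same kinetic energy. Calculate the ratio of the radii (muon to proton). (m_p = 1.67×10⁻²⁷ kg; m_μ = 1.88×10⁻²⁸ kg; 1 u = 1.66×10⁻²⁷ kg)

ratio ≈ 0.336

r = √(2mK)/(qB) ⇒ at equal K, r ∝ √m/q.
r_{muon}/r_{proton} = 0.336.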